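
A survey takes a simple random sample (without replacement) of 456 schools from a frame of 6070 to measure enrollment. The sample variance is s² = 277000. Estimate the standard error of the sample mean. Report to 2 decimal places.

23.70

Under SRS without replacement, Var(ȳ) = (1 − f)·s²/n with f = n/N = 456/6070 = 0.07512356.
Var(ȳ) = (1 − 0.07512356)·277000/456 = 0.92487644·607.45614 = 561.82187.
SE(ȳ) = √(561.82187) = 23.70.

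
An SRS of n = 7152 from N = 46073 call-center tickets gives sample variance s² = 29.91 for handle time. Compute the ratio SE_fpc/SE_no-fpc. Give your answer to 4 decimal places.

0.9191

f = n/N = 7152/46073 = 0.15523191.
SE_no-fpc = √(s²/n) = 0.064668748; SE_fpc = √((1−f)s²/n) = 0.059437865.
Ratio = √(1−f) = 0.91911266.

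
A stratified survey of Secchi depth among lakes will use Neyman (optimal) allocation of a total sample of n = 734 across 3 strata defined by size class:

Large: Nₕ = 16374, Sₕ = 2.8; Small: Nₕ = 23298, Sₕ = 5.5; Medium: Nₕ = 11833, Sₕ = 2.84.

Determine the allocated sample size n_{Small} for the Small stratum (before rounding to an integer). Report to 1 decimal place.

453.1

Neyman allocation: nₕ = n·NₕSₕ / Σⱼ NⱼSⱼ.
Σ NⱼSⱼ = 16374·2.8 + 23298·5.5 + 11833·2.84 = 207591.92.
n_{Small} = 734·23298·5.5 / 207591.92 = 453.1.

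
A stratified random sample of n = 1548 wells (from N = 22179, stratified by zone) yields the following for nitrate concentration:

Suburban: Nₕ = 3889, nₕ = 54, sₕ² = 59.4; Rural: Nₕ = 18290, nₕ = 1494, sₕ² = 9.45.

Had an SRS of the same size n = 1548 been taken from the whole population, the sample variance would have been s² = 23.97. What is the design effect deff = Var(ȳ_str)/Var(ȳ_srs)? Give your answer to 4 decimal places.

2.5897

Var(ȳ_str) = Σ Wₕ²(1−fₕ)sₕ²/nₕ with Wₕ = Nₕ/22179:
  Suburban: (3889/22179)²·(1−54/3889)·59.4/54 = 0.033351247
  Rural: (18290/22179)²·(1−1494/18290)·9.45/1494 = 0.0039501798
  → Var(ȳ_str) = 0.037301427.
Var(ȳ_srs) = (1 − 1548/22179)·23.97/1548 = 0.014403744.
deff = 0.037301427 / 0.014403744 = 2.5897.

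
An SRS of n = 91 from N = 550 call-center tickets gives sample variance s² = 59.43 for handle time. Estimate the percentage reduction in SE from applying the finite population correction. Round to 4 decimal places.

f = n/N = 91/550 = 0.16545455.
SE_no-fpc = √(s²/n) = 0.80813175; SE_fpc = √((1−f)s²/n) = 0.73825631.
Ratio = √(1−f) = 0.91353459. Reduction = 100·(1 − 0.91353459) = 8.6465%.

8.6465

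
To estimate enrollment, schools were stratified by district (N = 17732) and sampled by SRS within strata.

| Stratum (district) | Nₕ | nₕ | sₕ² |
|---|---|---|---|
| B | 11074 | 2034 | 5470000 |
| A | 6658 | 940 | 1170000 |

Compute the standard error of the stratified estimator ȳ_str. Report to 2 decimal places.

31.73

Var(ȳ_str) = Σₕ Wₕ²(1 − fₕ)sₕ²/nₕ with Wₕ = Nₕ/N, N = 17732.
B: Wₕ = 0.62452064; term = 0.62452064²·(1 − 0.18367347)·5470000/2034 = 856.23679.
A: Wₕ = 0.37547936; term = 0.37547936²·(1 − 0.14118354)·1170000/940 = 150.70599.
Sum = 1006.9428.
SE = √(1006.9428) = 31.73.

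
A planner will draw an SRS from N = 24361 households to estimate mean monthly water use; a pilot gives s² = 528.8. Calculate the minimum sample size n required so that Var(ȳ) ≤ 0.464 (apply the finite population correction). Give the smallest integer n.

1089

Without fpc, n₀ = s²/D = 528.8/0.464 = 1139.6552.
With fpc, (1 − n/N)·s²/n ≤ D requires n ≥ n₀/(1 + n₀/N) = 1139.6552/(1 + 1139.6552/24361) = 1088.7226.
Rounding up, n = 1089.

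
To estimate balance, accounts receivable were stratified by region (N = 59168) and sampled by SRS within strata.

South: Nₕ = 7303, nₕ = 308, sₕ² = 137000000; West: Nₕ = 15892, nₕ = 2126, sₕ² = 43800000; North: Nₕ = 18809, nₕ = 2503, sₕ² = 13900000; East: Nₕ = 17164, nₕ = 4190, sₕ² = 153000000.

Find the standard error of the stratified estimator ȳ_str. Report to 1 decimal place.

Var(ȳ_str) = Σₕ Wₕ²(1 − fₕ)sₕ²/nₕ with Wₕ = Nₕ/N, N = 59168.
South: Wₕ = 0.12342820; term = 0.12342820²·(1 − 0.04217445)·137000000/308 = 6490.6037.
West: Wₕ = 0.26859113; term = 0.26859113²·(1 − 0.13377800)·43800000/2126 = 1287.4293.
North: Wₕ = 0.31789143; term = 0.31789143²·(1 − 0.13307459)·13900000/2503 = 486.51173.
East: Wₕ = 0.29008924; term = 0.29008924²·(1 − 0.24411559)·153000000/4190 = 2322.7156.
Sum = 10587.26.
SE = √(10587.26) = 102.9.

102.9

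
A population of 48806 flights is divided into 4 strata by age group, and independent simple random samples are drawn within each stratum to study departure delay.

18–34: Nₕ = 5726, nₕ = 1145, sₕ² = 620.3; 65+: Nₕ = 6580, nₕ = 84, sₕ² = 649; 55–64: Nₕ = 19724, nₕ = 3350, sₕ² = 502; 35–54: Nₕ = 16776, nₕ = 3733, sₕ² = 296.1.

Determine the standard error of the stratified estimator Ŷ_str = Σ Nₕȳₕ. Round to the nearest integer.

Var(Ŷ_str) = Σₕ Nₕ²(1 − fₕ)sₕ²/nₕ.
18–34: 5726²·(1 − 1145/5726)·620.3/1145 = 1.4210453 × 10^7.
65+: 6580²·(1 − 84/6580)·649/84 = 3.3024581 × 10^8.
55–64: 19724²·(1 − 3350/19724)·502/3350 = 4.8395913 × 10^7.
35–54: 16776²·(1 − 3733/16776)·296.1/3733 = 1.7355868 × 10^7.
Sum = 4.1020804 × 10^8.
SE = √(4.1020804 × 10^8) = 20254.

20254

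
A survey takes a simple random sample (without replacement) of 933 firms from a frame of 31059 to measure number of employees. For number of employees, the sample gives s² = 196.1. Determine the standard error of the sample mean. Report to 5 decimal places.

Under SRS without replacement, Var(ȳ) = (1 − f)·s²/n with f = n/N = 933/31059 = 0.03003960.
Var(ȳ) = (1 − 0.03003960)·196.1/933 = 0.96996040·0.21018221 = 0.20386842.
SE(ȳ) = √(0.20386842) = 0.45152.

0.45152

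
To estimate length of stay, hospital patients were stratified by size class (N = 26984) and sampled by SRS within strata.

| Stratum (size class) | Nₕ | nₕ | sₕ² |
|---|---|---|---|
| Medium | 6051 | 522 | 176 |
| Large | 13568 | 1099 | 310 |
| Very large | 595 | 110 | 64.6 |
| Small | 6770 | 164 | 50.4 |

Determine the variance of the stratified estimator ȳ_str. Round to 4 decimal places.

0.1001

Var(ȳ_str) = Σₕ Wₕ²(1 − fₕ)sₕ²/nₕ with Wₕ = Nₕ/N, N = 26984.
Medium: Wₕ = 0.22424400; term = 0.22424400²·(1 − 0.08626673)·176/522 = 0.015491849.
Large: Wₕ = 0.50281648; term = 0.50281648²·(1 − 0.08099941)·310/1099 = 0.065538848.
Very large: Wₕ = 0.02205010; term = 0.02205010²·(1 − 0.18487395)·64.6/110 = 2.3274796 × 10^-4.
Small: Wₕ = 0.25088942; term = 0.25088942²·(1 − 0.02422452)·50.4/164 = 0.018875622.
Sum = 0.10013907.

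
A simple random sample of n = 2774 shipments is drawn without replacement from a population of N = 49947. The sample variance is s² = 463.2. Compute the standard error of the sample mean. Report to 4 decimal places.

0.3971

Under SRS without replacement, Var(ȳ) = (1 − f)·s²/n with f = n/N = 2774/49947 = 0.05553887.
Var(ȳ) = (1 − 0.05553887)·463.2/2774 = 0.94446113·0.16697909 = 0.15770526.
SE(ȳ) = √(0.15770526) = 0.3971.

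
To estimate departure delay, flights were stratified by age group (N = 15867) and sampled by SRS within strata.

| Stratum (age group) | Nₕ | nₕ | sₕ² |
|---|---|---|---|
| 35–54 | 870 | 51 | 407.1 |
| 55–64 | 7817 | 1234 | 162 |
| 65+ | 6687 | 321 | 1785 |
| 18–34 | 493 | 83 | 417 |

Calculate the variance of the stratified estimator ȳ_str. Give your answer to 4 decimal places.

0.9937

Var(ȳ_str) = Σₕ Wₕ²(1 − fₕ)sₕ²/nₕ with Wₕ = Nₕ/N, N = 15867.
35–54: Wₕ = 0.05483078; term = 0.05483078²·(1 − 0.05862069)·407.1/51 = 0.022591467.
55–64: Wₕ = 0.49265772; term = 0.49265772²·(1 − 0.15786107)·162/1234 = 0.026833306.
65+: Wₕ = 0.42144073; term = 0.42144073²·(1 − 0.04800359)·1785/321 = 0.94024602.
18–34: Wₕ = 0.03107078; term = 0.03107078²·(1 − 0.16835700)·417/83 = 0.0040336582.
Sum = 0.99370445.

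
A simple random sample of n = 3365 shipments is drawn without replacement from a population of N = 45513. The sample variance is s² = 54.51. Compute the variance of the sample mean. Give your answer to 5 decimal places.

0.01500

Under SRS without replacement, Var(ȳ) = (1 − f)·s²/n with f = n/N = 3365/45513 = 0.07393492.
Var(ȳ) = (1 − 0.07393492)·54.51/3365 = 0.92606508·0.016199108 = 0.015001429.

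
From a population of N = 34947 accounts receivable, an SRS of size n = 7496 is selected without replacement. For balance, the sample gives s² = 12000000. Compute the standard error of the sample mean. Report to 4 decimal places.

35.4609

Under SRS without replacement, Var(ȳ) = (1 − f)·s²/n with f = n/N = 7496/34947 = 0.21449624.
Var(ȳ) = (1 − 0.21449624)·12000000/7496 = 0.78550376·1600.8538 = 1257.4767.
SE(ȳ) = √(1257.4767) = 35.4609.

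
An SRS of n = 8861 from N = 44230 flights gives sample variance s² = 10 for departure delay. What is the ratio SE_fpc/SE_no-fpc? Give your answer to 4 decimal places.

0.8942

f = n/N = 8861/44230 = 0.20033914.
SE_no-fpc = √(s²/n) = 0.033593761; SE_fpc = √((1−f)s²/n) = 0.030040804.
Ratio = √(1−f) = 0.89423759.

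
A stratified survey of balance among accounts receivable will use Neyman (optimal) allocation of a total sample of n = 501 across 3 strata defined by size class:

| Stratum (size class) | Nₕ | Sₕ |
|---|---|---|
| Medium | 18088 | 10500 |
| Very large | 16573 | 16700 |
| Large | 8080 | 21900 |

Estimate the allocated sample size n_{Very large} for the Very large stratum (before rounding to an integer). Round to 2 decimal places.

Neyman allocation: nₕ = n·NₕSₕ / Σⱼ NⱼSⱼ.
Σ NⱼSⱼ = 18088·10500 + 16573·16700 + 8080·21900 = 6.436451 × 10^8.
n_{Very large} = 501·16573·16700 / (6.436451 × 10^8) = 215.43.

215.43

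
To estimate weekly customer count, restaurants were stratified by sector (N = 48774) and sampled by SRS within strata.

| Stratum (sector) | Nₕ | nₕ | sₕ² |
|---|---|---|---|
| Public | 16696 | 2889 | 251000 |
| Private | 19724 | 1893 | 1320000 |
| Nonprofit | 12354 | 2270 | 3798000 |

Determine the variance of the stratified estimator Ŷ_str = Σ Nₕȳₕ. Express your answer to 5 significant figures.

4.7370 × 10^11

Var(Ŷ_str) = Σₕ Nₕ²(1 − fₕ)sₕ²/nₕ.
Public: 16696²·(1 − 2889/16696)·251000/2889 = 2.0028017 × 10^10.
Private: 19724²·(1 − 1893/19724)·1320000/1893 = 2.4524153 × 10^11.
Nonprofit: 12354²·(1 − 2270/12354)·3798000/2270 = 2.0843447 × 10^11.
Sum = 4.7370402 × 10^11.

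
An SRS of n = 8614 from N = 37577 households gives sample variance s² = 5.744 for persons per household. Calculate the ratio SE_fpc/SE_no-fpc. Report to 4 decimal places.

f = n/N = 8614/37577 = 0.22923597.
SE_no-fpc = √(s²/n) = 0.025822886; SE_fpc = √((1−f)s²/n) = 0.02267073.
Ratio = √(1−f) = 0.87793168.

0.8779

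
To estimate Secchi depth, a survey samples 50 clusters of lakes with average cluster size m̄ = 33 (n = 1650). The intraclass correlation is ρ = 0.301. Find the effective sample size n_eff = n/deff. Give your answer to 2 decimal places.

155.19

deff = 1 + (33 − 1)·0.301 = 1 + 9.632 = 10.632.
n_eff = 1650 / 10.632 = 155.19.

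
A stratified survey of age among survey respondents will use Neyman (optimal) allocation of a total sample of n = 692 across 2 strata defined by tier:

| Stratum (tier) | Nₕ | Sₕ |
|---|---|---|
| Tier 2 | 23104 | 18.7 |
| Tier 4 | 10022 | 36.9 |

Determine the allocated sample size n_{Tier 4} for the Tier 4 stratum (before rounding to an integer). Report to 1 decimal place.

Neyman allocation: nₕ = n·NₕSₕ / Σⱼ NⱼSⱼ.
Σ NⱼSⱼ = 23104·18.7 + 10022·36.9 = 801856.6.
n_{Tier 4} = 692·10022·36.9 / 801856.6 = 319.1.

319.1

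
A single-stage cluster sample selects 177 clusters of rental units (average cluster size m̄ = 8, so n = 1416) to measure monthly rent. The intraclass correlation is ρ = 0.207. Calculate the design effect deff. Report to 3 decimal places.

deff = 1 + (8 − 1)·0.207 = 1 + 1.449 = 2.449.

2.449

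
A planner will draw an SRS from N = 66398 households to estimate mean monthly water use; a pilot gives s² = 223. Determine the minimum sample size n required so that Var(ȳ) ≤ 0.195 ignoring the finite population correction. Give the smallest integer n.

1144

Without fpc, n₀ = s²/D = 223/0.195 = 1143.5897.
Rounding up, n = 1144.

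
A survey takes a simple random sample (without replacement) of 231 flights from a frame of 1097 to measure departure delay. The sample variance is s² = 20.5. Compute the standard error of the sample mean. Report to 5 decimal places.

0.26468

Under SRS without replacement, Var(ȳ) = (1 − f)·s²/n with f = n/N = 231/1097 = 0.21057429.
Var(ȳ) = (1 − 0.21057429)·20.5/231 = 0.78942571·0.088744589 = 0.07005726.
SE(ȳ) = √(0.07005726) = 0.26468.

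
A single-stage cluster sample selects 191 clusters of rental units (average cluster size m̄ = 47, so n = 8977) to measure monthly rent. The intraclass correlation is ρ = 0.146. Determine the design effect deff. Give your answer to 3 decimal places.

deff = 1 + (47 − 1)·0.146 = 1 + 6.716 = 7.716.

7.716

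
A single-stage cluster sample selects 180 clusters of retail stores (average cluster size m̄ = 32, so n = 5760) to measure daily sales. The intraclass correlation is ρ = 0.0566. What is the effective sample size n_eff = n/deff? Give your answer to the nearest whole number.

2091

deff = 1 + (32 − 1)·0.0566 = 1 + 1.7546 = 2.7546.
n_eff = 5760 / 2.7546 = 2091.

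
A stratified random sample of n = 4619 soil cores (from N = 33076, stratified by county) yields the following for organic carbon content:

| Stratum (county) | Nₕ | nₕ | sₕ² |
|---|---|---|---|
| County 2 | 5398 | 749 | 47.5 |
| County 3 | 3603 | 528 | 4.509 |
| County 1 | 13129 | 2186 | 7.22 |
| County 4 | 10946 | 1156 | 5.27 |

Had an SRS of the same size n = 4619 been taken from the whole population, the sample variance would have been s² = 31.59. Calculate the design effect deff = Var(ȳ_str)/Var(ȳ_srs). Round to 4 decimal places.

0.4115

Var(ȳ_str) = Σ Wₕ²(1−fₕ)sₕ²/nₕ with Wₕ = Nₕ/33076:
  County 2: (5398/33076)²·(1−749/5398)·47.5/749 = 0.0014547161
  County 3: (3603/33076)²·(1−528/3603)·4.509/528 = 8.6482797 × 10^-5
  County 1: (13129/33076)²·(1−2186/13129)·7.22/2186 = 4.3373965 × 10^-4
  County 4: (10946/33076)²·(1−1156/10946)·5.27/1156 = 4.4654471 × 10^-4
  → Var(ȳ_str) = 0.0024214833.
Var(ȳ_srs) = (1 − 4619/33076)·31.59/4619 = 0.0058840695.
deff = 0.0024214833 / 0.0058840695 = 0.4115.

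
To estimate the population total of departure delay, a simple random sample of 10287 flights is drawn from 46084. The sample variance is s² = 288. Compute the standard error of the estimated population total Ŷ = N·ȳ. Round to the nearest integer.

Var(Ŷ) = N²·Var(ȳ) = N²·(1 − n/N)·s²/n.
f = 10287/46084 = 0.22322281; Var(ȳ) = 0.77677719·288/10287 = 0.021747043.
Var(Ŷ) = 46084² · 0.021747043 = 4.6184958 × 10^7.
SE(Ŷ) = √(4.6184958 × 10^7) = 6796.

6796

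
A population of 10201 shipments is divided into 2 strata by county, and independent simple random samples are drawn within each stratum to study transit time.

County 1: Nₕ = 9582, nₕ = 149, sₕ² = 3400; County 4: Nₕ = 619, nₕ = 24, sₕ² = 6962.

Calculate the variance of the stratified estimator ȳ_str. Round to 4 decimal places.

20.8471

Var(ȳ_str) = Σₕ Wₕ²(1 − fₕ)sₕ²/nₕ with Wₕ = Nₕ/N, N = 10201.
County 1: Wₕ = 0.93931967; term = 0.93931967²·(1 − 0.01554999)·3400/149 = 19.820434.
County 4: Wₕ = 0.06068033; term = 0.06068033²·(1 − 0.03877221)·6962/24 = 1.0267032.
Sum = 20.847137.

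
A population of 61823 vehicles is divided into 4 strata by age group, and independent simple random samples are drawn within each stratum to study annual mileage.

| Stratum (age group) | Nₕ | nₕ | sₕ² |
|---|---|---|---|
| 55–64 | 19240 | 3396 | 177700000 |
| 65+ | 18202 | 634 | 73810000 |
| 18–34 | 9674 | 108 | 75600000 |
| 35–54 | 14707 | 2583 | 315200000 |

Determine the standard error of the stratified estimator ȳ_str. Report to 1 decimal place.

191.2

Var(ȳ_str) = Σₕ Wₕ²(1 − fₕ)sₕ²/nₕ with Wₕ = Nₕ/N, N = 61823.
55–64: Wₕ = 0.31121104; term = 0.31121104²·(1 − 0.17650728)·177700000/3396 = 4173.395.
65+: Wₕ = 0.29442117; term = 0.29442117²·(1 − 0.03483134)·73810000/634 = 9740.1855.
18–34: Wₕ = 0.15647898; term = 0.15647898²·(1 − 0.01116394)·75600000/108 = 16948.62.
35–54: Wₕ = 0.23788881; term = 0.23788881²·(1 − 0.17563065)·315200000/2583 = 5692.8753.
Sum = 36555.076.
SE = √(36555.076) = 191.2.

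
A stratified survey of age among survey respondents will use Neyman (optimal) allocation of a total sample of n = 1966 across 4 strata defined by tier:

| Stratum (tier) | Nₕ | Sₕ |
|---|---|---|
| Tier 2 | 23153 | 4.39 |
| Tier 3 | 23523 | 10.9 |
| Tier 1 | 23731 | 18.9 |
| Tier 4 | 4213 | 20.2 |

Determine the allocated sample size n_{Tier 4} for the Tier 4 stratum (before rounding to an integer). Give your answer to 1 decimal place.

187.6

Neyman allocation: nₕ = n·NₕSₕ / Σⱼ NⱼSⱼ.
Σ NⱼSⱼ = 23153·4.39 + 23523·10.9 + 23731·18.9 + 4213·20.2 = 891660.87.
n_{Tier 4} = 1966·4213·20.2 / 891660.87 = 187.6.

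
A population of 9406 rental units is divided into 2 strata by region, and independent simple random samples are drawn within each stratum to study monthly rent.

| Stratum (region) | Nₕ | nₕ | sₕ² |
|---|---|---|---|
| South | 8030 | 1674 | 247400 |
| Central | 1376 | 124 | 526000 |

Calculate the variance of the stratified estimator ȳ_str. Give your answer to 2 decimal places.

167.86

Var(ȳ_str) = Σₕ Wₕ²(1 − fₕ)sₕ²/nₕ with Wₕ = Nₕ/N, N = 9406.
South: Wₕ = 0.85371040; term = 0.85371040²·(1 − 0.20846824)·247400/1674 = 85.257722.
Central: Wₕ = 0.14628960; term = 0.14628960²·(1 − 0.09011628)·526000/124 = 82.599396.
Sum = 167.85712.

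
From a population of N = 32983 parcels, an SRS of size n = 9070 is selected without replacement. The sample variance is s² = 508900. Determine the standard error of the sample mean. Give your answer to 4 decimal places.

Under SRS without replacement, Var(ȳ) = (1 − f)·s²/n with f = n/N = 9070/32983 = 0.27499015.
Var(ȳ) = (1 − 0.27499015)·508900/9070 = 0.72500985·56.108049 = 40.678888.
SE(ȳ) = √(40.678888) = 6.3780.

6.3780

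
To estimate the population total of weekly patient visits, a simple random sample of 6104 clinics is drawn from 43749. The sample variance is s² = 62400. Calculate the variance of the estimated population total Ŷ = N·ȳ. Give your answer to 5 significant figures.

1.6836 × 10^10

Var(Ŷ) = N²·Var(ȳ) = N²·(1 − n/N)·s²/n.
f = 6104/43749 = 0.13952319; Var(ȳ) = 0.86047681·62400/6104 = 8.7964864.
Var(Ŷ) = 43749² · 8.7964864 = 1.6836255 × 10^10.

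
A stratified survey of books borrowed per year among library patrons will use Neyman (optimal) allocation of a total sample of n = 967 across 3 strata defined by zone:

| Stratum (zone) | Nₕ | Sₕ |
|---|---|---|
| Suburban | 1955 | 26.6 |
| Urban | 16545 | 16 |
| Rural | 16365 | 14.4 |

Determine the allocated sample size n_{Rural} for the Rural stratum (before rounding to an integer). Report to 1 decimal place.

Neyman allocation: nₕ = n·NₕSₕ / Σⱼ NⱼSⱼ.
Σ NⱼSⱼ = 1955·26.6 + 16545·16 + 16365·14.4 = 552379.
n_{Rural} = 967·16365·14.4 / 552379 = 412.5.

412.5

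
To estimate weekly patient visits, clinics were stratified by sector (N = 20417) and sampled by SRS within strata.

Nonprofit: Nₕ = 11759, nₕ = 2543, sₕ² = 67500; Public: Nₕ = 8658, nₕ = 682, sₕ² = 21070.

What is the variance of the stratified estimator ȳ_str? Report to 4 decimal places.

12.0186

Var(ȳ_str) = Σₕ Wₕ²(1 − fₕ)sₕ²/nₕ with Wₕ = Nₕ/N, N = 20417.
Nonprofit: Wₕ = 0.57594162; term = 0.57594162²·(1 − 0.21625989)·67500/2543 = 6.900593.
Public: Wₕ = 0.42405838; term = 0.42405838²·(1 − 0.07877108)·21070/682 = 5.1179853.
Sum = 12.018578.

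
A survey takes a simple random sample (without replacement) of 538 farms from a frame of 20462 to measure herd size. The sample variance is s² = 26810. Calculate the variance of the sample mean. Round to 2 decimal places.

Under SRS without replacement, Var(ȳ) = (1 − f)·s²/n with f = n/N = 538/20462 = 0.02629264.
Var(ȳ) = (1 − 0.02629264)·26810/538 = 0.97370736·49.832714 = 48.52248.

48.52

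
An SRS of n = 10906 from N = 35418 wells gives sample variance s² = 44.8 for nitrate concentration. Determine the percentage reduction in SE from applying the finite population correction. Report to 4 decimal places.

f = n/N = 10906/35418 = 0.30792253.
SE_no-fpc = √(s²/n) = 0.06409236; SE_fpc = √((1−f)s²/n) = 0.053319199.
Ratio = √(1−f) = 0.83191194. Reduction = 100·(1 − 0.83191194) = 16.8088%.

16.8088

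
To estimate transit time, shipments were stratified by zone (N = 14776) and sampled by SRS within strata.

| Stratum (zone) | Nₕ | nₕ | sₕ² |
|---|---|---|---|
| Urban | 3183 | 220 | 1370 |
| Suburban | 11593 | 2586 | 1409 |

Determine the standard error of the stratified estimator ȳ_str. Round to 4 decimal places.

0.7277

Var(ȳ_str) = Σₕ Wₕ²(1 − fₕ)sₕ²/nₕ with Wₕ = Nₕ/N, N = 14776.
Urban: Wₕ = 0.21541689; term = 0.21541689²·(1 − 0.06911719)·1370/220 = 0.26900008.
Suburban: Wₕ = 0.78458311; term = 0.78458311²·(1 − 0.22306564)·1409/2586 = 0.26058218.
Sum = 0.52958226.
SE = √(0.52958226) = 0.7277.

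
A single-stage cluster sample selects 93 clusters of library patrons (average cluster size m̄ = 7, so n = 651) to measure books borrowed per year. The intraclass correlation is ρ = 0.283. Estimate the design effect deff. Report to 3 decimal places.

deff = 1 + (7 − 1)·0.283 = 1 + 1.698 = 2.698.

2.698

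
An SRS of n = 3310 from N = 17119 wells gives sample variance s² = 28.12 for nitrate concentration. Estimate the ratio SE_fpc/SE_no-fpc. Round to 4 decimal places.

0.8981

f = n/N = 3310/17119 = 0.19335242.
SE_no-fpc = √(s²/n) = 0.092170865; SE_fpc = √((1−f)s²/n) = 0.082781936.
Ratio = √(1−f) = 0.89813562.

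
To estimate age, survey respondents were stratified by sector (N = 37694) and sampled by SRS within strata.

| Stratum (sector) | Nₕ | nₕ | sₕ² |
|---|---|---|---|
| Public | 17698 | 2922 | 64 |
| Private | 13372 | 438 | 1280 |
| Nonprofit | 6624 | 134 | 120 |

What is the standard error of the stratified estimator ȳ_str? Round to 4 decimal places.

0.6220

Var(ȳ_str) = Σₕ Wₕ²(1 − fₕ)sₕ²/nₕ with Wₕ = Nₕ/N, N = 37694.
Public: Wₕ = 0.46951770; term = 0.46951770²·(1 − 0.16510340)·64/2922 = 0.0040312189.
Private: Wₕ = 0.35475142; term = 0.35475142²·(1 − 0.03275501)·1280/438 = 0.35573011.
Nonprofit: Wₕ = 0.17573089; term = 0.17573089²·(1 − 0.02022947)·120/134 = 0.02709549.
Sum = 0.38685682.
SE = √(0.38685682) = 0.6220.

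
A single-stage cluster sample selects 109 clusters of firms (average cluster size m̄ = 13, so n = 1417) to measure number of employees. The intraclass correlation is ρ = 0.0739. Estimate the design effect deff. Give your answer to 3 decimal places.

1.887

deff = 1 + (13 − 1)·0.0739 = 1 + 0.8868 = 1.8868.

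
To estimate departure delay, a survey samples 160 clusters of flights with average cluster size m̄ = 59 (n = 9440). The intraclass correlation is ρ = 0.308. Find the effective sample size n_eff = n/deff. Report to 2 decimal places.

500.42

deff = 1 + (59 − 1)·0.308 = 1 + 17.864 = 18.864.
n_eff = 9440 / 18.864 = 500.42.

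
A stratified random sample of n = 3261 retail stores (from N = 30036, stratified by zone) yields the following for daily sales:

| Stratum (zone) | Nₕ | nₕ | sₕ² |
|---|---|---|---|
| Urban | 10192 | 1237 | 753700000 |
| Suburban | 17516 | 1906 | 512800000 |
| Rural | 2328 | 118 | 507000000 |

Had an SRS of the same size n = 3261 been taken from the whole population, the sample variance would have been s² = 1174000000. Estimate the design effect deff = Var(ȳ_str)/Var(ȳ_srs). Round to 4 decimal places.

Var(ȳ_str) = Σ Wₕ²(1−fₕ)sₕ²/nₕ with Wₕ = Nₕ/30036:
  Urban: (10192/30036)²·(1−1237/10192)·753700000/1237 = 61640.993
  Suburban: (17516/30036)²·(1−1906/17516)·512800000/1906 = 81541.514
  Rural: (2328/30036)²·(1−118/2328)·507000000/118 = 24502.873
  → Var(ȳ_str) = 167685.38.
Var(ȳ_srs) = (1 − 3261/30036)·1174000000/3261 = 320925.84.
deff = 167685.38 / 320925.84 = 0.5225.

0.5225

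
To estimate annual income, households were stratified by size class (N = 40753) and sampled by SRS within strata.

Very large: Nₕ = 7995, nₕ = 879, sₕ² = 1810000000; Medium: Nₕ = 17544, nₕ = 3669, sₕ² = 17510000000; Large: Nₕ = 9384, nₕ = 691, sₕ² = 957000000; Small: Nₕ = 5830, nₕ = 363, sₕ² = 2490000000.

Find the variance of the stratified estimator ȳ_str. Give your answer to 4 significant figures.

Var(ȳ_str) = Σₕ Wₕ²(1 − fₕ)sₕ²/nₕ with Wₕ = Nₕ/N, N = 40753.
Very large: Wₕ = 0.19618188; term = 0.19618188²·(1 − 0.10994371)·1810000000/879 = 70538.292.
Medium: Wₕ = 0.43049591; term = 0.43049591²·(1 − 0.20913133)·17510000000/3669 = 699488.98.
Large: Wₕ = 0.23026526; term = 0.23026526²·(1 − 0.07363598)·957000000/691 = 68025.603.
Small: Wₕ = 0.14305695; term = 0.14305695²·(1 − 0.06226415)·2490000000/363 = 131641.
Sum = 969693.88.

969700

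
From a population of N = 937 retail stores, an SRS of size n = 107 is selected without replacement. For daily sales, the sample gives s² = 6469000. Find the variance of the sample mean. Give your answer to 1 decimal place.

53554.0

Under SRS without replacement, Var(ȳ) = (1 − f)·s²/n with f = n/N = 107/937 = 0.11419424.
Var(ȳ) = (1 − 0.11419424)·6469000/107 = 0.88580576·60457.944 = 53553.995.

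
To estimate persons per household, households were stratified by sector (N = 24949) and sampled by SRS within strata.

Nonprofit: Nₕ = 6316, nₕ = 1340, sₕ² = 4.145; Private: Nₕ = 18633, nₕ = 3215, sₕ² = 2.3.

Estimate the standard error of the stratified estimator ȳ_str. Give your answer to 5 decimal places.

Var(ȳ_str) = Σₕ Wₕ²(1 − fₕ)sₕ²/nₕ with Wₕ = Nₕ/N, N = 24949.
Nonprofit: Wₕ = 0.25315644; term = 0.25315644²·(1 − 0.21215959)·4.145/1340 = 1.5618379 × 10^-4.
Private: Wₕ = 0.74684356; term = 0.74684356²·(1 − 0.17254334)·2.3/3215 = 3.3018048 × 10^-4.
Sum = 4.8636427 × 10^-4.
SE = √(4.8636427 × 10^-4) = 0.02205.

0.02205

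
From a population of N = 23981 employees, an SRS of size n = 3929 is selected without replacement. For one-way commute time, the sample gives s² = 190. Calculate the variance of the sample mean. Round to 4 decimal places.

Under SRS without replacement, Var(ȳ) = (1 − f)·s²/n with f = n/N = 3929/23981 = 0.16383804.
Var(ȳ) = (1 − 0.16383804)·190/3929 = 0.83616196·0.048358361 = 0.040435422.

0.0404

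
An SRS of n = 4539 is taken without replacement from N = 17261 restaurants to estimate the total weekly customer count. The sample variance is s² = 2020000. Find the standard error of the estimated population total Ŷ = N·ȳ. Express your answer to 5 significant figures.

Var(Ŷ) = N²·Var(ȳ) = N²·(1 − n/N)·s²/n.
f = 4539/17261 = 0.26296275; Var(ȳ) = 0.73703725·2020000/4539 = 328.00512.
Var(Ŷ) = 17261² · 328.00512 = 9.7726541 × 10^10.
SE(Ŷ) = √(9.7726541 × 10^10) = 312610.

312610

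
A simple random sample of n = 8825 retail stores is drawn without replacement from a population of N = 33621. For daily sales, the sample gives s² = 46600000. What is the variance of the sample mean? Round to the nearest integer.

3894

Under SRS without replacement, Var(ȳ) = (1 − f)·s²/n with f = n/N = 8825/33621 = 0.26248476.
Var(ȳ) = (1 − 0.26248476)·46600000/8825 = 0.73751524·5280.4533 = 3894.4148.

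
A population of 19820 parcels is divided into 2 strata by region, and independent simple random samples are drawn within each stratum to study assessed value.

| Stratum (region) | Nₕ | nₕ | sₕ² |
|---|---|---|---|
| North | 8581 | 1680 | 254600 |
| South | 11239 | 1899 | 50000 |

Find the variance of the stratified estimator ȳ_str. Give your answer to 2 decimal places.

29.88

Var(ȳ_str) = Σₕ Wₕ²(1 − fₕ)sₕ²/nₕ with Wₕ = Nₕ/N, N = 19820.
North: Wₕ = 0.43294652; term = 0.43294652²·(1 − 0.19578138)·254600/1680 = 22.845031.
South: Wₕ = 0.56705348; term = 0.56705348²·(1 − 0.16896521)·50000/1899 = 7.0357806.
Sum = 29.880812.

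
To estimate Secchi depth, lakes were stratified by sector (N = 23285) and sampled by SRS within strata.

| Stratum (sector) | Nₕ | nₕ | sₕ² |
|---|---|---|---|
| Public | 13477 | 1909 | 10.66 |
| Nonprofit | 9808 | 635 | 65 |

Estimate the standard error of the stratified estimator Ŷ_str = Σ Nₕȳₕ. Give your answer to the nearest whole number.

3175

Var(Ŷ_str) = Σₕ Nₕ²(1 − fₕ)sₕ²/nₕ.
Public: 13477²·(1 − 1909/13477)·10.66/1909 = 870568.17.
Nonprofit: 9808²·(1 − 635/9808)·65/635 = 9.2094031 × 10^6.
Sum = 1.0079971 × 10^7.
SE = √(1.0079971 × 10^7) = 3175.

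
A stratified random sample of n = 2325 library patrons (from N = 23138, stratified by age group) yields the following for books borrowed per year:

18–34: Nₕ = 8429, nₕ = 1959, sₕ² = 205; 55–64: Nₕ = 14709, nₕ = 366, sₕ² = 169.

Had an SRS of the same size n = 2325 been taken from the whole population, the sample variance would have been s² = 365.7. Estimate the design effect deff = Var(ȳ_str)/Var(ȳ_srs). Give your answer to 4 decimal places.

1.3614

Var(ȳ_str) = Σ Wₕ²(1−fₕ)sₕ²/nₕ with Wₕ = Nₕ/23138:
  18–34: (8429/23138)²·(1−1959/8429)·205/1959 = 0.010659777
  55–64: (14709/23138)²·(1−366/14709)·169/366 = 0.1819605
  → Var(ȳ_str) = 0.19262028.
Var(ȳ_srs) = (1 − 2325/23138)·365.7/2325 = 0.14148515.
deff = 0.19262028 / 0.14148515 = 1.3614.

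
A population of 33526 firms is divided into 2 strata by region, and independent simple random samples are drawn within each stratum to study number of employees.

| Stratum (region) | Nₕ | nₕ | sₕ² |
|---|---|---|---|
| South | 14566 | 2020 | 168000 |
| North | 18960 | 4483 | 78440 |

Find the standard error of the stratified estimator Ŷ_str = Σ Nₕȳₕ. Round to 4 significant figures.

Var(Ŷ_str) = Σₕ Nₕ²(1 − fₕ)sₕ²/nₕ.
South: 14566²·(1 − 2020/14566)·168000/2020 = 1.5198597 × 10^10.
North: 18960²·(1 − 4483/18960)·78440/4483 = 4.8027033 × 10^9.
Sum = 2.00013 × 10^10.
SE = √(2.00013 × 10^10) = 141400.

141400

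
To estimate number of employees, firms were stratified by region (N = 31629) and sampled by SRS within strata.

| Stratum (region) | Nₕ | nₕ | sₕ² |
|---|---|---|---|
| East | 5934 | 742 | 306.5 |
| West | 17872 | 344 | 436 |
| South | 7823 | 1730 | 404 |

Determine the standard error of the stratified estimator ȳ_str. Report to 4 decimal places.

0.6486

Var(ȳ_str) = Σₕ Wₕ²(1 − fₕ)sₕ²/nₕ with Wₕ = Nₕ/N, N = 31629.
East: Wₕ = 0.18761263; term = 0.18761263²·(1 − 0.12504213)·306.5/742 = 0.012721487.
West: Wₕ = 0.56505106; term = 0.56505106²·(1 − 0.01924799)·436/344 = 0.39688313.
South: Wₕ = 0.24733631; term = 0.24733631²·(1 − 0.22114278)·404/1730 = 0.011126763.
Sum = 0.42073138.
SE = √(0.42073138) = 0.6486.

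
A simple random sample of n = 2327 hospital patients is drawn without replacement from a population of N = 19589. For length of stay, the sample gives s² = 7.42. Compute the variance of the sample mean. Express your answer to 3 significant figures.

0.00281

Under SRS without replacement, Var(ȳ) = (1 − f)·s²/n with f = n/N = 2327/19589 = 0.11879116.
Var(ȳ) = (1 − 0.11879116)·7.42/2327 = 0.88120884·0.0031886549 = 0.0028098709.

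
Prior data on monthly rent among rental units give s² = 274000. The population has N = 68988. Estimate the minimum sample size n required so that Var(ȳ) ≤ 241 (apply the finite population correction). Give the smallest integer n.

Without fpc, n₀ = s²/D = 274000/241 = 1136.9295.
With fpc, (1 − n/N)·s²/n ≤ D requires n ≥ n₀/(1 + n₀/N) = 1136.9295/(1 + 1136.9295/68988) = 1118.4966.
Rounding up, n = 1119.

1119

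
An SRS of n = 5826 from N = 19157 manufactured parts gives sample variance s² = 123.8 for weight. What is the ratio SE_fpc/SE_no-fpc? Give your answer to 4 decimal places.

f = n/N = 5826/19157 = 0.30411860.
SE_no-fpc = √(s²/n) = 0.14577233; SE_fpc = √((1−f)s²/n) = 0.12160255.
Ratio = √(1−f) = 0.83419506.

0.8342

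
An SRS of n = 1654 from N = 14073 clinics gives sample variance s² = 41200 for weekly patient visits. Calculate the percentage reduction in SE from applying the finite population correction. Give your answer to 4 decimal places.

f = n/N = 1654/14073 = 0.11753002.
SE_no-fpc = √(s²/n) = 4.9909228; SE_fpc = √((1−f)s²/n) = 4.6884666.
Ratio = √(1−f) = 0.93939873. Reduction = 100·(1 − 0.93939873) = 6.0601%.

6.0601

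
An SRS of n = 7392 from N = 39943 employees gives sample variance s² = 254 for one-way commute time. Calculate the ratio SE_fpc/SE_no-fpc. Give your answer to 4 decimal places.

0.9027

f = n/N = 7392/39943 = 0.18506372.
SE_no-fpc = √(s²/n) = 0.18536848; SE_fpc = √((1−f)s²/n) = 0.16733921.
Ratio = √(1−f) = 0.90273821.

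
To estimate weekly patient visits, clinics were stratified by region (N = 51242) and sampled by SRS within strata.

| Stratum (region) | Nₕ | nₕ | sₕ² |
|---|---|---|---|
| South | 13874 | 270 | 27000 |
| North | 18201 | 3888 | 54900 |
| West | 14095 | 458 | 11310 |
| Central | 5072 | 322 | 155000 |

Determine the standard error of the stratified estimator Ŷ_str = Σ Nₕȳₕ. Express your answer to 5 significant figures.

197220

Var(Ŷ_str) = Σₕ Nₕ²(1 − fₕ)sₕ²/nₕ.
South: 13874²·(1 − 270/13874)·27000/270 = 1.887419 × 10^10.
North: 18201²·(1 − 3888/18201)·54900/3888 = 3.6785106 × 10^9.
West: 14095²·(1 − 458/14095)·11310/458 = 4.7465827 × 10^9.
Central: 5072²·(1 − 322/5072)·155000/322 = 1.1597081 × 10^10.
Sum = 3.8896364 × 10^10.
SE = √(3.8896364 × 10^10) = 197220.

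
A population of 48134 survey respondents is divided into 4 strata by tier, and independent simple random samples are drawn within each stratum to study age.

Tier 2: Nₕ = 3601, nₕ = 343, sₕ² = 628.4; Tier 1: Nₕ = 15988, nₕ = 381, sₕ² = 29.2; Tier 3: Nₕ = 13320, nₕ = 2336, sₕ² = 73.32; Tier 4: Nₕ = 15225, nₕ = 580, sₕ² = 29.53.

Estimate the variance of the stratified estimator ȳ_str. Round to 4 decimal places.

0.0244

Var(ȳ_str) = Σₕ Wₕ²(1 − fₕ)sₕ²/nₕ with Wₕ = Nₕ/N, N = 48134.
Tier 2: Wₕ = 0.07481198; term = 0.07481198²·(1 − 0.09525132)·628.4/343 = 0.0092771024.
Tier 1: Wₕ = 0.33215606; term = 0.33215606²·(1 − 0.02383037)·29.2/381 = 0.0082540584.
Tier 3: Wₕ = 0.27672747; term = 0.27672747²·(1 − 0.17537538)·73.32/2336 = 0.0019820311.
Tier 4: Wₕ = 0.31630448; term = 0.31630448²·(1 − 0.03809524)·29.53/580 = 0.0048997985.
Sum = 0.02441299.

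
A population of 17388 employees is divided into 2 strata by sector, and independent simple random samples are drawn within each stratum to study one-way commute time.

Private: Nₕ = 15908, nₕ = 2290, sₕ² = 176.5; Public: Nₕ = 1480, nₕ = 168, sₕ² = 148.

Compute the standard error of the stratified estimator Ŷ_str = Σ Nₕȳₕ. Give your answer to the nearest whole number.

4290

Var(Ŷ_str) = Σₕ Nₕ²(1 − fₕ)sₕ²/nₕ.
Private: 15908²·(1 − 2290/15908)·176.5/2290 = 1.6696988 × 10^7.
Public: 1480²·(1 − 168/1480)·148/168 = 1.7105981 × 10^6.
Sum = 1.8407586 × 10^7.
SE = √(1.8407586 × 10^7) = 4290.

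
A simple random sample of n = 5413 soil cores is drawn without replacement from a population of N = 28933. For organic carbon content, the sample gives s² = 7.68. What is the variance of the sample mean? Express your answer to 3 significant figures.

0.00115

Under SRS without replacement, Var(ȳ) = (1 − f)·s²/n with f = n/N = 5413/28933 = 0.18708741.
Var(ȳ) = (1 − 0.18708741)·7.68/5413 = 0.81291259·0.0014188066 = 0.0011533657.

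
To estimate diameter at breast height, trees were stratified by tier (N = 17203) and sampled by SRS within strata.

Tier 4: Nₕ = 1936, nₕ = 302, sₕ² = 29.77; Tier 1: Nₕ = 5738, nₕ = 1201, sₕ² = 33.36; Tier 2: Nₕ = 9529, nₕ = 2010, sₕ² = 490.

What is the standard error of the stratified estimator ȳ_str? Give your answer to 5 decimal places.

Var(ȳ_str) = Σₕ Wₕ²(1 − fₕ)sₕ²/nₕ with Wₕ = Nₕ/N, N = 17203.
Tier 4: Wₕ = 0.11253851; term = 0.11253851²·(1 − 0.15599174)·29.77/302 = 0.0010537096.
Tier 1: Wₕ = 0.33354647; term = 0.33354647²·(1 − 0.20930638)·33.36/1201 = 0.0024434529.
Tier 2: Wₕ = 0.55391501; term = 0.55391501²·(1 − 0.21093504)·490/2010 = 0.05901998.
Sum = 0.062517143.
SE = √(0.062517143) = 0.25003.

0.25003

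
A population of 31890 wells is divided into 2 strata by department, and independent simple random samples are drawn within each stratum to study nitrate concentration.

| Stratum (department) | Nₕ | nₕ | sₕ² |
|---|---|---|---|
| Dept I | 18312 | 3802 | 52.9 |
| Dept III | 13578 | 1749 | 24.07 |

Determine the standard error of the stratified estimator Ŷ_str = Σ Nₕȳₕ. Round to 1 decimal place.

Var(Ŷ_str) = Σₕ Nₕ²(1 − fₕ)sₕ²/nₕ.
Dept I: 18312²·(1 − 3802/18312)·52.9/3802 = 3.696977 × 10^6.
Dept III: 13578²·(1 − 1749/13578)·24.07/1749 = 2.2103962 × 10^6.
Sum = 5.9073732 × 10^6.
SE = √(5.9073732 × 10^6) = 2430.5.

2430.5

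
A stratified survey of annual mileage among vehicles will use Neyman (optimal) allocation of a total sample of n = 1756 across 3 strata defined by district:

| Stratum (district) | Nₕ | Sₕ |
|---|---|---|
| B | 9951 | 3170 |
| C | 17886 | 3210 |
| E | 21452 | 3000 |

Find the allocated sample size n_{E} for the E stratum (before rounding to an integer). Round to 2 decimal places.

737.11

Neyman allocation: nₕ = n·NₕSₕ / Σⱼ NⱼSⱼ.
Σ NⱼSⱼ = 9951·3170 + 17886·3210 + 21452·3000 = 1.5331473 × 10^8.
n_{E} = 1756·21452·3000 / (1.5331473 × 10^8) = 737.11.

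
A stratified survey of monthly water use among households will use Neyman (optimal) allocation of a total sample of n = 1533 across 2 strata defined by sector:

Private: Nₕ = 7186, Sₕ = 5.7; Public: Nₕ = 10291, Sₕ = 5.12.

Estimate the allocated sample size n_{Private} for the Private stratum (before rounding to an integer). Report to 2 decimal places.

670.50

Neyman allocation: nₕ = n·NₕSₕ / Σⱼ NⱼSⱼ.
Σ NⱼSⱼ = 7186·5.7 + 10291·5.12 = 93650.12.
n_{Private} = 1533·7186·5.7 / 93650.12 = 670.50.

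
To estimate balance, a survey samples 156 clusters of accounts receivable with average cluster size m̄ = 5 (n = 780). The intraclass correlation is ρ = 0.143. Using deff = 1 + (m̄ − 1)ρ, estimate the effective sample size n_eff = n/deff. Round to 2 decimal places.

496.18

deff = 1 + (5 − 1)·0.143 = 1 + 0.572 = 1.572.
n_eff = 780 / 1.572 = 496.18.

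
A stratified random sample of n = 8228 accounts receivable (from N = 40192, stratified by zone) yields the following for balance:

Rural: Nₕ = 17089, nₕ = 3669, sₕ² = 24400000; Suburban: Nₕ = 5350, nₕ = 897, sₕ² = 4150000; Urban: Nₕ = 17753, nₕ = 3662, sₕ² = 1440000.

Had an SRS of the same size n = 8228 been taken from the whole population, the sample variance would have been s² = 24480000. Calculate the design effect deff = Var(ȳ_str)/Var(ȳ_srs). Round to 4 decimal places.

Var(ȳ_str) = Σ Wₕ²(1−fₕ)sₕ²/nₕ with Wₕ = Nₕ/40192:
  Rural: (17089/40192)²·(1−3669/17089)·24400000/3669 = 944.13054
  Suburban: (5350/40192)²·(1−897/5350)·4150000/897 = 68.231182
  Urban: (17753/40192)²·(1−3662/17753)·1440000/3662 = 60.894558
  → Var(ȳ_str) = 1073.2563.
Var(ȳ_srs) = (1 − 8228/40192)·24480000/8228 = 2366.1302.
deff = 1073.2563 / 2366.1302 = 0.4536.

0.4536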